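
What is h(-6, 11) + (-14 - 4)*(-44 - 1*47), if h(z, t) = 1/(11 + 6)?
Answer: 27847/17 ≈ 1638.1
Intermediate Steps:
h(z, t) = 1/17
h(-6, 11) + (-14 - 4)*(-44 - 1*47) = 1/17 + (-14 - 4)*(-44 - 1*47) = 1/17 - 18*(-44 - 47) = 1/17 - 18*(-91) = 1/17 + 1638 = 27847/17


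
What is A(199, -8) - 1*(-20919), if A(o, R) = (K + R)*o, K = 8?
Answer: 20919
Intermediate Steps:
A(o, R) = o*(8 + R) (A(o, R) = (8 + R)*o = o*(8 + R))
A(199, -8) - 1*(-20919) = 199*(8 - 8) - 1*(-20919) = 199*0 + 20919 = 0 + 20919 = 20919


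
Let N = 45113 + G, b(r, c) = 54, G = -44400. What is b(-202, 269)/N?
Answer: 54/713 ≈ 0.075736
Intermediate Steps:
N = 713 (N = 45113 - 44400 = 713)
b(-202, 269)/N = 54/713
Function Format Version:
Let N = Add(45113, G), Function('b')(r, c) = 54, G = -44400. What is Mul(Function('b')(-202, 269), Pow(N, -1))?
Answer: Rational(54, 713) ≈ 0.075736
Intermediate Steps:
N = 713 (N = Add(45113, -44400) = 713)
Mul(Function('b')(-202, 269), Pow(N, -1)) = Mul(54, Pow(713, -1)) = Mul(54, Rational(1, 713)) = Rational(54, 713)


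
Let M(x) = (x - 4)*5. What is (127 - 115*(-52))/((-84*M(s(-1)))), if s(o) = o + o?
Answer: 6107/2520 ≈ 2.4234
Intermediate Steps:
s(o) = 2*o
M(x) = -20 + 5*x (M(x) = (-4 + x)*5 = -20 + 5*x)
(127 - 115*(-52))/((-84*M(s(-1)))) = (127 - 115*(-52))/((-84*(-20 + 5*(2*(-1))))) = (127 + 5980)/((-84*(-20 + 5*(-2)))) = 6107/((-84*(-20 - 10))) = 6107/((-84*(-30))) = 6107/2520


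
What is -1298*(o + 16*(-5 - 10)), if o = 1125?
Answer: -1148730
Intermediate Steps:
-1298*(o + 16*(-5 - 10)) = -1298*(1125 + 16*(-5 - 10)) = -1298*(1125 + 16*(-15)) = -1298*(1125 - 240) = -1298*885 = -1148730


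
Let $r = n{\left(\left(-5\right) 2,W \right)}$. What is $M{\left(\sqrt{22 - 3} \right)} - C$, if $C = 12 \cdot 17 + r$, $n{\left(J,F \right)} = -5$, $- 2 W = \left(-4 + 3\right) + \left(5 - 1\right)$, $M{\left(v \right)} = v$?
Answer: $-199 + \sqrt{19} \approx -194.64$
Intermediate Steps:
$W = - \frac{3}{2}$ ($W = - \frac{\left(-4 + 3\right) + \left(5 - 1\right)}{2} = - \frac{-1 + 4}{2} = \left(- \frac{1}{2}\right) 3 = - \frac{3}{2} \approx -1.5$)
$r = -5$
$C = 199$ ($C = 12 \cdot 17 - 5 = 204 - 5 = 199$)
$M{\left(\sqrt{22 - 3} \right)} - C = \sqrt{22 - 3} - 199 = \sqrt{19} - 199 = -199 + \sqrt{19}$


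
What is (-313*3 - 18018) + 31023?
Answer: 12066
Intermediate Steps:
(-313*3 - 18018) + 31023 = (-939 - 18018) + 31023 = -18957 + 31023 = 12066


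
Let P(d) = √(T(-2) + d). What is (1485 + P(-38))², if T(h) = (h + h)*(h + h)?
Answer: (1485 + I*√22)² ≈ 2.2052e+6 + 1.393e+4*I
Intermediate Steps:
T(h) = 4*h² (T(h) = (2*h)*(2*h) = 4*h²)
P(d) = √(16 + d) (P(d) = √(4*(-2)² + d) = √(4*4 + d) = √(16 + d))
(1485 + P(-38))² = (1485 + √(16 - 38))² = (1485 + √(-22))² = (1485 + I*√22)²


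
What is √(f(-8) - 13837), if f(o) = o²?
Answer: I*√13773 ≈ 117.36*I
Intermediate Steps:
√(f(-8) - 13837) = √((-8)² - 13837) = √(64 - 13837) = √(-13773) = I*√13773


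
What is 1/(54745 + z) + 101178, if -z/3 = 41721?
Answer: 7124752403/70418 ≈ 1.0118e+5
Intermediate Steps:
z = -125163 (z = -3*41721 = -125163)
1/(54745 + z) + 101178 = 1/(54745 - 125163) + 101178 = 1/(-70418) + 101178 = -1/70418 + 101178 = 7124752403/70418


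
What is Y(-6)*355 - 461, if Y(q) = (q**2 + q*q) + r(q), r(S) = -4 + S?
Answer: 21549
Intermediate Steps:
Y(q) = -4 + q + 2*q**2 (Y(q) = (q**2 + q*q) + (-4 + q) = (q**2 + q**2) + (-4 + q) = 2*q**2 + (-4 + q) = -4 + q + 2*q**2)
Y(-6)*355 - 461 = (-4 - 6 + 2*(-6)**2)*355 - 461 = (-4 - 6 + 2*36)*355 - 461 = (-4 - 6 + 72)*355 - 461 = 62*355 - 461 = 22010 - 461 = 21549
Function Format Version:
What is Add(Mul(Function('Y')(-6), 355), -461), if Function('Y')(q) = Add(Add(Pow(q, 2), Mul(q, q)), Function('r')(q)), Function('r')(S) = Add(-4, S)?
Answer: 21549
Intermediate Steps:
Function('Y')(q) = Add(-4, q, Mul(2, Pow(q, 2))) (Function('Y')(q) = Add(Add(Pow(q, 2), Mul(q, q)), Add(-4, q)) = Add(Add(Pow(q, 2), Pow(q, 2)), Add(-4, q)) = Add(Mul(2, Pow(q, 2)), Add(-4, q)) = Add(-4, q, Mul(2, Pow(q, 2))))
Add(Mul(Function('Y')(-6), 355), -461) = Add(Mul(Add(-4, -6, Mul(2, Pow(-6, 2))), 355), -461) = Add(Mul(Add(-4, -6, Mul(2, 36)), 355), -461) = Add(Mul(Add(-4, -6, 72), 355), -461) = Add(Mul(62, 355), -461) = Add(22010, -461) = 21549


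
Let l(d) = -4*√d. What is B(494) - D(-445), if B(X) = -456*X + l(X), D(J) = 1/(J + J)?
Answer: -200484959/890 - 4*√494 ≈ -2.2535e+5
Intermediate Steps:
D(J) = 1/(2*J)
B(X) = -456*X - 4*√X
B(494) - D(-445) = (-456*494 - 4*√494) - 1/(2*(-445)) = (-225264 - 4*√494) - (-1)/(2*445) = (-225264 - 4*√494) - 1*(-1/890) = (-225264 - 4*√494) + 1/890 = -200484959/890 - 4*√494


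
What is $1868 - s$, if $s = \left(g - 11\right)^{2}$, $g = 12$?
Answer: $1867$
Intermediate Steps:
$s = 1$ ($s = \left(12 - 11\right)^{2} = 1^{2} = 1$)
$1868 - s = 1868 - 1 = 1867$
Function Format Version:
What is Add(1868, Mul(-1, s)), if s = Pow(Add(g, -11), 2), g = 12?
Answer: 1867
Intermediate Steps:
s = 1 (s = Pow(Add(12, -11), 2) = Pow(1, 2) = 1)
Add(1868, Mul(-1, s)) = Add(1868, Mul(-1, 1)) = Add(1868, -1) = 1867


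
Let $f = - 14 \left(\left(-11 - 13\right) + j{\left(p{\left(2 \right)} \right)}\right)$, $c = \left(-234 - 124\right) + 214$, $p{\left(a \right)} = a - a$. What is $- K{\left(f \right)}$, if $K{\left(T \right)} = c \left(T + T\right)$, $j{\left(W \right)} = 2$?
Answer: $88704$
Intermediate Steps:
$p{\left(a \right)} = 0$
$c = -144$ ($c = -358 + 214 = -144$)
$f = 308$ ($f = - 14 \left(\left(-11 - 13\right) + 2\right) = - 14 \left(-24 + 2\right) = \left(-14\right) \left(-22\right) = 308$)
$K{\left(T \right)} = - 288 T$ ($K{\left(T \right)} = - 144 \left(T + T\right) = - 144 \cdot 2 T = - 288 T$)
$- K{\left(f \right)} = - \left(-288\right) 308 = \left(-1\right) \left(-88704\right) = 88704$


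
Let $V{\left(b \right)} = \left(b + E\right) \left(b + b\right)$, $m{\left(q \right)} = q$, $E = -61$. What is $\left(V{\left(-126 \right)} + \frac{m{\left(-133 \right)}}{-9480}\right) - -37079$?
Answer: $\frac{798244573}{9480} \approx 84203.0$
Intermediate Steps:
$V{\left(b \right)} = 2 b \left(-61 + b\right)$ ($V{\left(b \right)} = \left(b - 61\right) \left(b + b\right) = \left(-61 + b\right) 2 b = 2 b \left(-61 + b\right)$)
$\left(V{\left(-126 \right)} + \frac{m{\left(-133 \right)}}{-9480}\right) - -37079 = \left(2 \left(-126\right) \left(-61 - 126\right) - \frac{133}{-9480}\right) - -37079 = \left(2 \left(-126\right) \left(-187\right) - - \frac{133}{9480}\right) + 37079 = \left(47124 + \frac{133}{9480}\right) + 37079 = \frac{446735653}{9480} + 37079 = \frac{798244573}{9480}$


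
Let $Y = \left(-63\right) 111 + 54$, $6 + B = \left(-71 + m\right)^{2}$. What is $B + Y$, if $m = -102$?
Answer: $22984$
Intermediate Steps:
$B = 29923$ ($B = -6 + \left(-71 - 102\right)^{2} = -6 + \left(-173\right)^{2} = -6 + 29929 = 29923$)
$Y = -6939$ ($Y = -6993 + 54 = -6939$)
$B + Y = 29923 - 6939 = 22984$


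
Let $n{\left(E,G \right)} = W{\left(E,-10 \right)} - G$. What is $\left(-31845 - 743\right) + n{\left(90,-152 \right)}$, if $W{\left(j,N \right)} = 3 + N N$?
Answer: $-32333$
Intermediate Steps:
$W{\left(j,N \right)} = 3 + N^{2}$
$n{\left(E,G \right)} = 103 - G$ ($n{\left(E,G \right)} = \left(3 + \left(-10\right)^{2}\right) - G = \left(3 + 100\right) - G = 103 - G$)
$\left(-31845 - 743\right) + n{\left(90,-152 \right)} = \left(-31845 - 743\right) + \left(103 - -152\right) = -32588 + \left(103 + 152\right) = -32588 + 255 = -32333$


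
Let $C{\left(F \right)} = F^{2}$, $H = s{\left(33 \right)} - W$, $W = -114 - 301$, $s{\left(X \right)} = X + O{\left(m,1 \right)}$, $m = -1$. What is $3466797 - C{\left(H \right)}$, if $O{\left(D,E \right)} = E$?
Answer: $3265196$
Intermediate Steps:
$s{\left(X \right)} = 1 + X$ ($s{\left(X \right)} = X + 1 = 1 + X$)
$W = -415$ ($W = -114 - 301 = -415$)
$H = 449$ ($H = \left(1 + 33\right) - -415 = 34 + 415 = 449$)
$3466797 - C{\left(H \right)} = 3466797 - 449^{2} = 3466797 - 201601 = 3265196$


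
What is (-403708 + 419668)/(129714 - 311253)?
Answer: -5320/60513 ≈ -0.087915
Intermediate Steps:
(-403708 + 419668)/(129714 - 311253) = 15960/(-181539) = 15960*(-1/181539) = -5320/60513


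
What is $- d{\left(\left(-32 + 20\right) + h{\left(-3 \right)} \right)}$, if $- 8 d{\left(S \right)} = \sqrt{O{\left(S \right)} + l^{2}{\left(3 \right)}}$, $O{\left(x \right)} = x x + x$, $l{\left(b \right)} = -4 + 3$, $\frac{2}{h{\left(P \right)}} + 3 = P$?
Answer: $\frac{\sqrt{1267}}{24} \approx 1.4831$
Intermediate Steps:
$h{\left(P \right)} = \frac{2}{-3 + P}$
$l{\left(b \right)} = -1$
$O{\left(x \right)} = x + x^{2}$ ($O{\left(x \right)} = x^{2} + x = x + x^{2}$)
$d{\left(S \right)} = - \frac{\sqrt{1 + S \left(1 + S\right)}}{8}$ ($d{\left(S \right)} = - \frac{\sqrt{S \left(1 + S\right) + \left(-1\right)^{2}}}{8} = - \frac{\sqrt{S \left(1 + S\right) + 1}}{8} = - \frac{\sqrt{1 + S \left(1 + S\right)}}{8}$)
$- d{\left(\left(-32 + 20\right) + h{\left(-3 \right)} \right)} = - \frac{\left(-1\right) \sqrt{1 + \left(\left(-32 + 20\right) + \frac{2}{-3 - 3}\right) \left(1 + \left(\left(-32 + 20\right) + \frac{2}{-3 - 3}\right)\right)}}{8} = - \frac{\left(-1\right) \sqrt{1 + \left(-12 + \frac{2}{-6}\right) \left(1 - \left(12 - \frac{2}{-6}\right)\right)}}{8} = - \frac{\left(-1\right) \sqrt{1 + \left(-12 + 2 \left(- \frac{1}{6}\right)\right) \left(1 + \left(-12 + 2 \left(- \frac{1}{6}\right)\right)\right)}}{8} = - \frac{\left(-1\right) \sqrt{1 + \left(-12 - \frac{1}{3}\right) \left(1 - \frac{37}{3}\right)}}{8} = - \frac{\left(-1\right) \sqrt{1 - \frac{37 \left(1 - \frac{37}{3}\right)}{3}}}{8} = - \frac{\left(-1\right) \sqrt{1 - - \frac{1258}{9}}}{8} = - \frac{\left(-1\right) \sqrt{1 + \frac{1258}{9}}}{8} = - \frac{\left(-1\right) \sqrt{\frac{1267}{9}}}{8} = - \frac{\left(-1\right) \frac{\sqrt{1267}}{3}}{8} = - \frac{\left(-1\right) \sqrt{1267}}{24} = \frac{\sqrt{1267}}{24}$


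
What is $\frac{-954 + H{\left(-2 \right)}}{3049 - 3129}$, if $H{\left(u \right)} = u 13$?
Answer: $\frac{49}{4} \approx 12.25$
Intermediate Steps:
$H{\left(u \right)} = 13 u$
$\frac{-954 + H{\left(-2 \right)}}{3049 - 3129} = \frac{-954 + 13 \left(-2\right)}{3049 - 3129} = \frac{-954 - 26}{3049 - 3129} = - \frac{980}{-80} = \left(-980\right) \left(- \frac{1}{80}\right) = \frac{49}{4}$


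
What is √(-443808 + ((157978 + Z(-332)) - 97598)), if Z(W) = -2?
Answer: I*√383430 ≈ 619.22*I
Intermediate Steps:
√(-443808 + ((157978 + Z(-332)) - 97598)) = √(-443808 + ((157978 - 2) - 97598)) = √(-443808 + (157976 - 97598)) = √(-443808 + 60378) = √(-383430) = I*√383430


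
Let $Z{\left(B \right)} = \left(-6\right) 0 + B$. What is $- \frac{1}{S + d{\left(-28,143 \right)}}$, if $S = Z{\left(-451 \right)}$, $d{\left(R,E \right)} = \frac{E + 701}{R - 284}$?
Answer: $\frac{78}{35389} \approx 0.0022041$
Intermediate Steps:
$d{\left(R,E \right)} = \frac{701 + E}{-284 + R}$
$Z{\left(B \right)} = B$ ($Z{\left(B \right)} = 0 + B = B$)
$S = -451$
$- \frac{1}{S + d{\left(-28,143 \right)}} = - \frac{1}{-451 + \frac{701 + 143}{-284 - 28}} = - \frac{1}{-451 + \frac{1}{-312} \cdot 844} = - \frac{1}{-451 - \frac{211}{78}} = - \frac{1}{- \frac{35389}{78}} = \left(-1\right) \left(- \frac{78}{35389}\right) = \frac{78}{35389}$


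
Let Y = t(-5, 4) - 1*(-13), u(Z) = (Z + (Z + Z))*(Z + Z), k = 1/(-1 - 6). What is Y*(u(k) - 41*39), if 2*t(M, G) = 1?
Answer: -2115315/98 ≈ -21585.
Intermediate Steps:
k = -⅐ (k = 1/(-7) = -⅐ ≈ -0.14286)
t(M, G) = ½ (t(M, G) = (½)*1 = ½)
u(Z) = 6*Z² (u(Z) = (Z + 2*Z)*(2*Z) = (3*Z)*(2*Z) = 6*Z²)
Y = 27/2 (Y = ½ - 1*(-13) = ½ + 13 = 27/2 ≈ 13.500)
Y*(u(k) - 41*39) = 27*(6*(-⅐)² - 41*39)/2 = 27*(6*(1/49) - 1599)/2 = 27*(6/49 - 1599)/2 = (27/2)*(-78345/49) = -2115315/98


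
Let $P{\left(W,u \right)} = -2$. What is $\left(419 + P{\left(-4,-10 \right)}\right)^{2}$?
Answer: $173889$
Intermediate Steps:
$\left(419 + P{\left(-4,-10 \right)}\right)^{2} = \left(419 - 2\right)^{2} = 417^{2} = 173889$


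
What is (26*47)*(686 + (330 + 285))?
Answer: 1589822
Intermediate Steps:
(26*47)*(686 + (330 + 285)) = 1222*(686 + 615) = 1222*1301 = 1589822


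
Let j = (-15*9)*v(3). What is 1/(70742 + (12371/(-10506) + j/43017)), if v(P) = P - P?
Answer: 10506/743203081 ≈ 1.4136e-5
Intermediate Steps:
v(P) = 0
j = 0 (j = -15*9*0 = -135*0 = 0)
1/(70742 + (12371/(-10506) + j/43017)) = 1/(70742 + (12371/(-10506) + 0/43017)) = 1/(70742 + (12371*(-1/10506) + 0*(1/43017))) = 1/(70742 + (-12371/10506 + 0)) = 1/(70742 - 12371/10506) = 1/(743203081/10506) = 10506/743203081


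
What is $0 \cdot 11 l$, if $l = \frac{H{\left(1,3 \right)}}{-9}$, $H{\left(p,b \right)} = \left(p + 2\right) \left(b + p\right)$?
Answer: $0$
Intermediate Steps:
$H{\left(p,b \right)} = \left(2 + p\right) \left(b + p\right)$
$l = - \frac{4}{3}$ ($l = \frac{1^{2} + 2 \cdot 3 + 2 \cdot 1 + 3 \cdot 1}{-9} = \left(1 + 6 + 2 + 3\right) \left(- \frac{1}{9}\right) = 12 \left(- \frac{1}{9}\right) = - \frac{4}{3} \approx -1.3333$)
$0 \cdot 11 l = 0 \cdot 11 \left(- \frac{4}{3}\right) = 0 \left(- \frac{4}{3}\right) = 0$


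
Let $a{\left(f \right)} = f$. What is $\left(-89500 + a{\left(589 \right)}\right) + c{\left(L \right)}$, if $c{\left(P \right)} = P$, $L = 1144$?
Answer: $-87767$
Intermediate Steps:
$\left(-89500 + a{\left(589 \right)}\right) + c{\left(L \right)} = \left(-89500 + 589\right) + 1144 = -88911 + 1144 = -87767$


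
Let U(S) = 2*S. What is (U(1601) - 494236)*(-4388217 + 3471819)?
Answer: 449982575532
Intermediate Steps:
(U(1601) - 494236)*(-4388217 + 3471819) = (2*1601 - 494236)*(-4388217 + 3471819) = (3202 - 494236)*(-916398) = -491034*(-916398) = 449982575532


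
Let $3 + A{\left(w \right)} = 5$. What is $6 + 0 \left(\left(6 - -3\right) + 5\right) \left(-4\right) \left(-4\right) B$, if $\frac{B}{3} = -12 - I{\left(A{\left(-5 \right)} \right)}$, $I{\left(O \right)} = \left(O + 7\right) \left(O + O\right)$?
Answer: $6$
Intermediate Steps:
$A{\left(w \right)} = 2$ ($A{\left(w \right)} = -3 + 5 = 2$)
$I{\left(O \right)} = 2 O \left(7 + O\right)$ ($I{\left(O \right)} = \left(7 + O\right) 2 O = 2 O \left(7 + O\right)$)
$B = -144$ ($B = 3 \left(-12 - 2 \cdot 2 \left(7 + 2\right)\right) = 3 \left(-12 - 2 \cdot 2 \cdot 9\right) = 3 \left(-12 - 36\right) = 3 \left(-48\right) = -144$)
$6 + 0 \left(\left(6 - -3\right) + 5\right) \left(-4\right) \left(-4\right) B = 6 + 0 \left(\left(6 - -3\right) + 5\right) \left(-4\right) \left(-4\right) \left(-144\right) = 6 + 0 \left(\left(6 + 3\right) + 5\right) \left(-4\right) \left(-4\right) \left(-144\right) = 6 + 0 \left(9 + 5\right) \left(-4\right) \left(-4\right) \left(-144\right) = 6 + 0 \cdot 14 \left(-4\right) \left(-4\right) \left(-144\right) = 6 + 0 \left(-4\right) \left(-4\right) \left(-144\right) = 6 + 0 \left(-4\right) \left(-144\right) = 6 + 0 \left(-144\right) = 6 + 0 = 6$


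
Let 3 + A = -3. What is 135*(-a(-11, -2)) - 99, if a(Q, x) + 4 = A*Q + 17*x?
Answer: -3879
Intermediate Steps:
A = -6 (A = -3 - 3 = -6)
a(Q, x) = -4 - 6*Q + 17*x (a(Q, x) = -4 + (-6*Q + 17*x) = -4 - 6*Q + 17*x)
135*(-a(-11, -2)) - 99 = 135*(-(-4 - 6*(-11) + 17*(-2))) - 99 = 135*(-(-4 + 66 - 34)) - 99 = 135*(-1*28) - 99 = 135*(-28) - 99 = -3780 - 99 = -3879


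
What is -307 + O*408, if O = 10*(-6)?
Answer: -24787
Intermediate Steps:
O = -60
-307 + O*408 = -307 - 60*408 = -307 - 24480 = -24787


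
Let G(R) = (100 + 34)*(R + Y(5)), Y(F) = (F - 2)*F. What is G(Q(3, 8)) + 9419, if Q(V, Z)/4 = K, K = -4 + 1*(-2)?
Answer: 8213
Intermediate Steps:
K = -6 (K = -4 - 2 = -6)
Q(V, Z) = -24 (Q(V, Z) = 4*(-6) = -24)
Y(F) = F*(-2 + F) (Y(F) = (-2 + F)*F = F*(-2 + F))
G(R) = 2010 + 134*R (G(R) = (100 + 34)*(R + 5*(-2 + 5)) = 134*(R + 5*3) = 134*(R + 15) = 134*(15 + R) = 2010 + 134*R)
G(Q(3, 8)) + 9419 = (2010 + 134*(-24)) + 9419 = (2010 - 3216) + 9419 = -1206 + 9419 = 8213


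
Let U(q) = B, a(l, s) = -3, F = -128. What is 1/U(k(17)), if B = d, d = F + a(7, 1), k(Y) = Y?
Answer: -1/131 ≈ -0.0076336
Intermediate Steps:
d = -131 (d = -128 - 3 = -131)
B = -131
U(q) = -131
1/U(k(17)) = 1/(-131) = -1/131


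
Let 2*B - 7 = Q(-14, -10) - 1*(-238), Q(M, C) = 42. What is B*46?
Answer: 6601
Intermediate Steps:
B = 287/2 (B = 7/2 + (42 - 1*(-238))/2 = 7/2 + (42 + 238)/2 = 7/2 + (1/2)*280 = 7/2 + 140 = 287/2 ≈ 143.50)
B*46 = (287/2)*46 = 6601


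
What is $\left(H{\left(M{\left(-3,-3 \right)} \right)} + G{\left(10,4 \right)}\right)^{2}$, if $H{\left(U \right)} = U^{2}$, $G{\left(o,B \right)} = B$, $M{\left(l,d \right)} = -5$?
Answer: $841$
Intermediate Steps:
$\left(H{\left(M{\left(-3,-3 \right)} \right)} + G{\left(10,4 \right)}\right)^{2} = \left(\left(-5\right)^{2} + 4\right)^{2} = \left(25 + 4\right)^{2} = 29^{2} = 841$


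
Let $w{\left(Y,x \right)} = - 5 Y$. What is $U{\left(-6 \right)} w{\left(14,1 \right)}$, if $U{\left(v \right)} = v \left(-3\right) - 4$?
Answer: $-980$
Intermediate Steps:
$U{\left(v \right)} = -4 - 3 v$ ($U{\left(v \right)} = - 3 v - 4 = -4 - 3 v$)
$U{\left(-6 \right)} w{\left(14,1 \right)} = \left(-4 - -18\right) \left(\left(-5\right) 14\right) = \left(-4 + 18\right) \left(-70\right) = 14 \left(-70\right) = -980$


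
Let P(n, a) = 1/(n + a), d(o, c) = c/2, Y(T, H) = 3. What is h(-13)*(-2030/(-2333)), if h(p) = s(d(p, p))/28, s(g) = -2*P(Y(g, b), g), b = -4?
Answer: 290/16331 ≈ 0.017758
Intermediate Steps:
d(o, c) = c/2 (d(o, c) = c*(1/2) = c/2)
P(n, a) = 1/(a + n)
s(g) = -2/(3 + g) (s(g) = -2/(g + 3) = -2/(3 + g))
h(p) = -1/(14*(3 + p/2)) (h(p) = -2/(3 + p/2)/28 = -2/(3 + p/2)*(1/28) = -1/(14*(3 + p/2)))
h(-13)*(-2030/(-2333)) = (-1/(42 + 7*(-13)))*(-2030/(-2333)) = (-1/(42 - 91))*(-2030*(-1/2333)) = -1/(-49)*(2030/2333) = -1*(-1/49)*(2030/2333) = (1/49)*(2030/2333) = 290/16331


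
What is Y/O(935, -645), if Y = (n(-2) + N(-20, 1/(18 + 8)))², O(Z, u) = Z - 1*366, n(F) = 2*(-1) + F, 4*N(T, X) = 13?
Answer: 9/9104 ≈ 0.00098858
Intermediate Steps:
N(T, X) = 13/4 (N(T, X) = (¼)*13 = 13/4)
n(F) = -2 + F
O(Z, u) = -366 + Z (O(Z, u) = Z - 366 = -366 + Z)
Y = 9/16 (Y = ((-2 - 2) + 13/4)² = (-4 + 13/4)² = (-¾)² = 9/16 ≈ 0.56250)
Y/O(935, -645) = 9/(16*(-366 + 935)) = (9/16)/569 = (9/16)*(1/569) = 9/9104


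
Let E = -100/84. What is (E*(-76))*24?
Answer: 15200/7 ≈ 2171.4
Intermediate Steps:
E = -25/21 (E = -100*1/84 = -25/21 ≈ -1.1905)
(E*(-76))*24 = -25/21*(-76)*24 = (1900/21)*24 = 15200/7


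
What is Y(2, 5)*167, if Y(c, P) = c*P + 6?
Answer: 2672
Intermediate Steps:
Y(c, P) = 6 + P*c (Y(c, P) = P*c + 6 = 6 + P*c)
Y(2, 5)*167 = (6 + 5*2)*167 = (6 + 10)*167 = 16*167 = 2672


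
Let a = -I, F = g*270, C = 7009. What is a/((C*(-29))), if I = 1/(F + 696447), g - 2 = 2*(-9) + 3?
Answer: 1/140847067557 ≈ 7.0999e-12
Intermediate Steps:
g = -13 (g = 2 + (2*(-9) + 3) = 2 + (-18 + 3) = 2 - 15 = -13)
F = -3510 (F = -13*270 = -3510)
I = 1/692937 (I = 1/(-3510 + 696447) = 1/692937 ≈ 1.4431e-6)
a = -1/692937 (a = -1*1/692937 = -1/692937 ≈ -1.4431e-6)
a/((C*(-29))) = -1/(692937*(7009*(-29))) = -1/692937/(-203261) = -1/692937*(-1/203261) = 1/140847067557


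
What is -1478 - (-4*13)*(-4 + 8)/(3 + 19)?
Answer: -16154/11 ≈ -1468.5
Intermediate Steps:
-1478 - (-4*13)*(-4 + 8)/(3 + 19) = -1478 - (-52)*4/22 = -1478 - (-52)*4*(1/22) = -1478 - (-52)*2/11 = -1478 - 1*(-104/11) = -1478 + 104/11 = -16154/11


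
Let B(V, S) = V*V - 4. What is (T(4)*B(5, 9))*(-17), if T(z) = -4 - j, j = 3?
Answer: 2499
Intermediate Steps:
T(z) = -7 (T(z) = -4 - 1*3 = -4 - 3 = -7)
B(V, S) = -4 + V**2 (B(V, S) = V**2 - 4 = -4 + V**2)
(T(4)*B(5, 9))*(-17) = -7*(-4 + 5**2)*(-17) = -7*(-4 + 25)*(-17) = -7*21*(-17) = -147*(-17) = 2499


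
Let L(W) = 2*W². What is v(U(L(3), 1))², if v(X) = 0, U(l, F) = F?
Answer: 0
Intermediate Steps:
v(U(L(3), 1))² = 0² = 0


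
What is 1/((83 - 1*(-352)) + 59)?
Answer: 1/494 ≈ 0.0020243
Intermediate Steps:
1/((83 - 1*(-352)) + 59) = 1/((83 + 352) + 59) = 1/(435 + 59) = 1/494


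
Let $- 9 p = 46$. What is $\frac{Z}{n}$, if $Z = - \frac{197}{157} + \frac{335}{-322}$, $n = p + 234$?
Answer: $- \frac{1044261}{104141240} \approx -0.010027$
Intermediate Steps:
$p = - \frac{46}{9}$ ($p = \left(- \frac{1}{9}\right) 46 = - \frac{46}{9} \approx -5.1111$)
$n = \frac{2060}{9}$ ($n = - \frac{46}{9} + 234 = \frac{2060}{9} \approx 228.89$)
$Z = - \frac{116029}{50554}$ ($Z = \left(-197\right) \frac{1}{157} + 335 \left(- \frac{1}{322}\right) = - \frac{197}{157} - \frac{335}{322} = - \frac{116029}{50554} \approx -2.2952$)
$\frac{Z}{n} = - \frac{116029}{50554 \cdot \frac{2060}{9}} = \left(- \frac{116029}{50554}\right) \frac{9}{2060} = - \frac{1044261}{104141240}$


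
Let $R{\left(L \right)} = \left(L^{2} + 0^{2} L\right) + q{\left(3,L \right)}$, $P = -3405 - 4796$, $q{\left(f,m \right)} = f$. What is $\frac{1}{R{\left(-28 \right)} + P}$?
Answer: $- \frac{1}{7414} \approx -0.00013488$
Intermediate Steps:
$P = -8201$ ($P = -3405 - 4796 = -8201$)
$R{\left(L \right)} = 3 + L^{2}$ ($R{\left(L \right)} = \left(L^{2} + 0^{2} L\right) + 3 = \left(L^{2} + 0 L\right) + 3 = \left(L^{2} + 0\right) + 3 = L^{2} + 3 = 3 + L^{2}$)
$\frac{1}{R{\left(-28 \right)} + P} = \frac{1}{\left(3 + \left(-28\right)^{2}\right) - 8201} = \frac{1}{\left(3 + 784\right) - 8201} = \frac{1}{787 - 8201} = \frac{1}{-7414} = - \frac{1}{7414}$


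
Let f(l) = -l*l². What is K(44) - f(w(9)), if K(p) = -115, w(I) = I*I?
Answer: 531326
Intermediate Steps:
w(I) = I²
f(l) = -l³
K(44) - f(w(9)) = -115 - (-1)*(9²)³ = -115 - (-1)*81³ = -115 - (-1)*531441 = -115 - 1*(-531441) = -115 + 531441 = 531326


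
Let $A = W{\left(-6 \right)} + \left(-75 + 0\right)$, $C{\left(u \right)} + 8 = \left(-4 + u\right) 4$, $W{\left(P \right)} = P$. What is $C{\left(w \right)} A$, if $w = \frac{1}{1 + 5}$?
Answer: $1890$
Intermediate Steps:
$w = \frac{1}{6} \approx 0.16667$
$C{\left(u \right)} = -24 + 4 u$ ($C{\left(u \right)} = -8 + \left(-4 + u\right) 4 = -8 + \left(-16 + 4 u\right) = -24 + 4 u$)
$A = -81$ ($A = -6 + \left(-75 + 0\right) = -6 - 75 = -81$)
$C{\left(w \right)} A = \left(-24 + 4 \cdot \frac{1}{6}\right) \left(-81\right) = \left(-24 + \frac{2}{3}\right) \left(-81\right) = \left(- \frac{70}{3}\right) \left(-81\right) = 1890$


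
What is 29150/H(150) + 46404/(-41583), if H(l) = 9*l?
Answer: 7663327/374247 ≈ 20.477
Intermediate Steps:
29150/H(150) + 46404/(-41583) = 29150/((9*150)) + 46404/(-41583) = 29150/1350 + 46404*(-1/41583) = 29150*(1/1350) - 15468/13861 = 583/27 - 15468/13861 = 7663327/374247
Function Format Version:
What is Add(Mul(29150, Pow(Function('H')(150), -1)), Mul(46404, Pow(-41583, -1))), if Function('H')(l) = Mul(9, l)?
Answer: Rational(7663327, 374247) ≈ 20.477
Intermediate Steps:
Add(Mul(29150, Pow(Function('H')(150), -1)), Mul(46404, Pow(-41583, -1))) = Add(Mul(29150, Pow(Mul(9, 150), -1)), Mul(46404, Pow(-41583, -1))) = Add(Mul(29150, Pow(1350, -1)), Mul(46404, Rational(-1, 41583))) = Add(Mul(29150, Rational(1, 1350)), Rational(-15468, 13861)) = Add(Rational(583, 27), Rational(-15468, 13861)) = Rational(7663327, 374247)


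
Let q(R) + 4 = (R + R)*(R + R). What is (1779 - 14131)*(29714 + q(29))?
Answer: -408530048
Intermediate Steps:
q(R) = -4 + 4*R**2 (q(R) = -4 + (R + R)*(R + R) = -4 + (2*R)*(2*R) = -4 + 4*R**2)
(1779 - 14131)*(29714 + q(29)) = (1779 - 14131)*(29714 + (-4 + 4*29**2)) = -12352*(29714 + (-4 + 4*841)) = -12352*(29714 + (-4 + 3364)) = -12352*(29714 + 3360) = -12352*33074 = -408530048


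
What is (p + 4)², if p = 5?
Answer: 81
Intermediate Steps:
(p + 4)² = (5 + 4)² = 9² = 81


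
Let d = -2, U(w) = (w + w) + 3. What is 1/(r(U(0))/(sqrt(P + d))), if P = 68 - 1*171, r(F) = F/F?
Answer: I*sqrt(105) ≈ 10.247*I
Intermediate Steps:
U(w) = 3 + 2*w (U(w) = 2*w + 3 = 3 + 2*w)
r(F) = 1
P = -103 (P = 68 - 171 = -103)
1/(r(U(0))/(sqrt(P + d))) = 1/(1/sqrt(-103 - 2)) = 1/(1/sqrt(-105)) = 1/(1/(I*sqrt(105))) = 1/(1*(-I*sqrt(105)/105)) = 1/(-I*sqrt(105)/105) = I*sqrt(105)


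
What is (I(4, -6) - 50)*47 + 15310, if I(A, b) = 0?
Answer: 12960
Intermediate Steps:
(I(4, -6) - 50)*47 + 15310 = (0 - 50)*47 + 15310 = -50*47 + 15310 = -2350 + 15310 = 12960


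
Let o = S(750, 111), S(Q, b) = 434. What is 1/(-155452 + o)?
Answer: -1/155018 ≈ -6.4509e-6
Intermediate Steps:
o = 434
1/(-155452 + o) = 1/(-155452 + 434) = 1/(-155018) = -1/155018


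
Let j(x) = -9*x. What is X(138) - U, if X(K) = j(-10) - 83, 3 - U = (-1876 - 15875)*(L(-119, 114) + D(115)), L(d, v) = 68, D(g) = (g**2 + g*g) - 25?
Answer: -470277239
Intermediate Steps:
D(g) = -25 + 2*g**2 (D(g) = (g**2 + g**2) - 25 = 2*g**2 - 25 = -25 + 2*g**2)
U = 470277246 (U = 3 - (-1876 - 15875)*(68 + (-25 + 2*115**2)) = 3 - (-17751)*(68 + (-25 + 2*13225)) = 3 - (-17751)*(68 + (-25 + 26450)) = 3 - (-17751)*(68 + 26425) = 3 - (-17751)*26493 = 3 - 1*(-470277243) = 3 + 470277243 = 470277246)
X(K) = 7 (X(K) = -9*(-10) - 83 = 90 - 83 = 7)
X(138) - U = 7 - 1*470277246 = 7 - 470277246 = -470277239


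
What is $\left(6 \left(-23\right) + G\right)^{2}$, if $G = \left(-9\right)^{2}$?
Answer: $3249$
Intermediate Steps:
$G = 81$
$\left(6 \left(-23\right) + G\right)^{2} = \left(6 \left(-23\right) + 81\right)^{2} = \left(-138 + 81\right)^{2} = \left(-57\right)^{2} = 3249$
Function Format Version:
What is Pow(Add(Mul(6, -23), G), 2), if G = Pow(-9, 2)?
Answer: 3249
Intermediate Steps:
G = 81
Pow(Add(Mul(6, -23), G), 2) = Pow(Add(Mul(6, -23), 81), 2) = Pow(Add(-138, 81), 2) = Pow(-57, 2) = 3249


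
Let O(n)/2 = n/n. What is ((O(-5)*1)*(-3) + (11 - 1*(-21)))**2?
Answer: 676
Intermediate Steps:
O(n) = 2 (O(n) = 2*(n/n) = 2*1 = 2)
((O(-5)*1)*(-3) + (11 - 1*(-21)))**2 = ((2*1)*(-3) + (11 - 1*(-21)))**2 = (2*(-3) + (11 + 21))**2 = (-6 + 32)**2 = 26**2 = 676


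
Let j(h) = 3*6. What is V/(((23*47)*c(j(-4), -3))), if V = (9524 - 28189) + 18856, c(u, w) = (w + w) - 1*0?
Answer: -191/6486 ≈ -0.029448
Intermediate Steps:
j(h) = 18
c(u, w) = 2*w (c(u, w) = 2*w + 0 = 2*w)
V = 191 (V = -18665 + 18856 = 191)
V/(((23*47)*c(j(-4), -3))) = 191/(((23*47)*(2*(-3)))) = 191/((1081*(-6))) = 191/(-6486) = 191*(-1/6486) = -191/6486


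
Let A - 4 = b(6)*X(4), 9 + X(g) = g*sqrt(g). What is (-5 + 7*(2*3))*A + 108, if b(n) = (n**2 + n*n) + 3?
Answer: -2519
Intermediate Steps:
b(n) = 3 + 2*n**2 (b(n) = (n**2 + n**2) + 3 = 2*n**2 + 3 = 3 + 2*n**2)
X(g) = -9 + g**(3/2) (X(g) = -9 + g*sqrt(g) = -9 + g**(3/2))
A = -71 (A = 4 + (3 + 2*6**2)*(-9 + 4**(3/2)) = 4 + (3 + 2*36)*(-9 + 8) = 4 + (3 + 72)*(-1) = 4 + 75*(-1) = 4 - 75 = -71)
(-5 + 7*(2*3))*A + 108 = (-5 + 7*(2*3))*(-71) + 108 = (-5 + 7*6)*(-71) + 108 = (-5 + 42)*(-71) + 108 = 37*(-71) + 108 = -2627 + 108 = -2519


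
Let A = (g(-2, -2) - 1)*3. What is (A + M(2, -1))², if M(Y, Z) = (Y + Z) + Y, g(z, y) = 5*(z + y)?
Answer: 3600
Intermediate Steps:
g(z, y) = 5*y + 5*z (g(z, y) = 5*(y + z) = 5*y + 5*z)
M(Y, Z) = Z + 2*Y
A = -63 (A = ((5*(-2) + 5*(-2)) - 1)*3 = ((-10 - 10) - 1)*3 = (-20 - 1)*3 = -21*3 = -63)
(A + M(2, -1))² = (-63 + (-1 + 2*2))² = (-63 + (-1 + 4))² = (-63 + 3)² = (-60)² = 3600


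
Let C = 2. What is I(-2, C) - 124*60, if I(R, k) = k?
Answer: -7438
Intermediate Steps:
I(-2, C) - 124*60 = 2 - 124*60 = 2 - 7440 = -7438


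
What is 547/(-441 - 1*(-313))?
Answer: -547/128 ≈ -4.2734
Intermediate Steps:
547/(-441 - 1*(-313)) = 547/(-441 + 313) = 547/(-128) = 547*(-1/128) = -547/128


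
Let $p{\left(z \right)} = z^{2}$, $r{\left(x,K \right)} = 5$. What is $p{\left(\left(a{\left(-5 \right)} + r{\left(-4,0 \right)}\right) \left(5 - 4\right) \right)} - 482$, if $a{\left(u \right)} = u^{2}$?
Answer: $418$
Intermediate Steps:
$p{\left(\left(a{\left(-5 \right)} + r{\left(-4,0 \right)}\right) \left(5 - 4\right) \right)} - 482 = \left(\left(\left(-5\right)^{2} + 5\right) \left(5 - 4\right)\right)^{2} - 482 = \left(\left(25 + 5\right) 1\right)^{2} - 482 = \left(30 \cdot 1\right)^{2} - 482 = 30^{2} - 482 = 900 - 482 = 418$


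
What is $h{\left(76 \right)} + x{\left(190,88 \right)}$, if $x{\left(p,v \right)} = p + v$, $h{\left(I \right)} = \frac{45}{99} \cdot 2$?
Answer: $\frac{3068}{11} \approx 278.91$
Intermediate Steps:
$h{\left(I \right)} = \frac{10}{11}$ ($h{\left(I \right)} = 45 \cdot \frac{1}{99} \cdot 2 = \frac{5}{11} \cdot 2 = \frac{10}{11}$)
$h{\left(76 \right)} + x{\left(190,88 \right)} = \frac{10}{11} + \left(190 + 88\right) = \frac{10}{11} + 278 = \frac{3068}{11}$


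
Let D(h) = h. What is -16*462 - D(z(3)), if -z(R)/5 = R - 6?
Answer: -7407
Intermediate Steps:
z(R) = 30 - 5*R (z(R) = -5*(R - 6) = -5*(-6 + R) = 30 - 5*R)
-16*462 - D(z(3)) = -16*462 - (30 - 5*3) = -7392 - (30 - 15) = -7392 - 1*15 = -7392 - 15 = -7407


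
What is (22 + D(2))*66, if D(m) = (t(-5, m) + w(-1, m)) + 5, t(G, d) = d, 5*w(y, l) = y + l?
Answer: 9636/5 ≈ 1927.2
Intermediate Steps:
w(y, l) = l/5 + y/5 (w(y, l) = (y + l)/5 = (l + y)/5 = l/5 + y/5)
D(m) = 24/5 + 6*m/5 (D(m) = (m + (m/5 + (⅕)*(-1))) + 5 = (m + (m/5 - ⅕)) + 5 = (m + (-⅕ + m/5)) + 5 = (-⅕ + 6*m/5) + 5 = 24/5 + 6*m/5)
(22 + D(2))*66 = (22 + (24/5 + (6/5)*2))*66 = (22 + (24/5 + 12/5))*66 = (22 + 36/5)*66 = (146/5)*66 = 9636/5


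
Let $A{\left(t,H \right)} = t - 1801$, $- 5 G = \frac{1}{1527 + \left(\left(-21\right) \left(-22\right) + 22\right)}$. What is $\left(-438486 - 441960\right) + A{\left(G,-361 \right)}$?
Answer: $- \frac{8870993586}{10055} \approx -8.8225 \cdot 10^{5}$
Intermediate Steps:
$G = - \frac{1}{10055}$ ($G = - \frac{1}{5 \left(1527 + \left(\left(-21\right) \left(-22\right) + 22\right)\right)} = - \frac{1}{5 \left(1527 + \left(462 + 22\right)\right)} = - \frac{1}{5 \left(1527 + 484\right)} = - \frac{1}{5 \cdot 2011} = \left(- \frac{1}{5}\right) \frac{1}{2011} = - \frac{1}{10055} \approx -9.9453 \cdot 10^{-5}$)
$A{\left(t,H \right)} = -1801 + t$
$\left(-438486 - 441960\right) + A{\left(G,-361 \right)} = \left(-438486 - 441960\right) - \frac{18109056}{10055} = -880446 - \frac{18109056}{10055} = - \frac{8870993586}{10055}$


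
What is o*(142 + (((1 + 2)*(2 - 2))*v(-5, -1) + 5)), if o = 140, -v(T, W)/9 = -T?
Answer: 20580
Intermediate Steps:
v(T, W) = 9*T (v(T, W) = -(-9)*T = 9*T)
o*(142 + (((1 + 2)*(2 - 2))*v(-5, -1) + 5)) = 140*(142 + (((1 + 2)*(2 - 2))*(9*(-5)) + 5)) = 140*(142 + ((3*0)*(-45) + 5)) = 140*(142 + (0*(-45) + 5)) = 140*(142 + (0 + 5)) = 140*(142 + 5) = 140*147 = 20580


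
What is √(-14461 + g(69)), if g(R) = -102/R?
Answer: I*√7650651/23 ≈ 120.26*I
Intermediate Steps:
√(-14461 + g(69)) = √(-14461 - 102/69) = √(-14461 - 102*1/69) = √(-14461 - 34/23) = √(-332637/23) = I*√7650651/23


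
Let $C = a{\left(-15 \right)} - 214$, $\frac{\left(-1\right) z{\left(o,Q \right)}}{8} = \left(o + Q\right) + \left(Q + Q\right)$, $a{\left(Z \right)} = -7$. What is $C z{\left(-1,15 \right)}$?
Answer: $77792$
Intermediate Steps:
$z{\left(o,Q \right)} = - 24 Q - 8 o$ ($z{\left(o,Q \right)} = - 8 \left(\left(o + Q\right) + \left(Q + Q\right)\right) = - 8 \left(\left(Q + o\right) + 2 Q\right) = - 8 \left(o + 3 Q\right) = - 24 Q - 8 o$)
$C = -221$ ($C = -7 - 214 = -221$)
$C z{\left(-1,15 \right)} = - 221 \left(\left(-24\right) 15 - -8\right) = - 221 \left(-360 + 8\right) = \left(-221\right) \left(-352\right) = 77792$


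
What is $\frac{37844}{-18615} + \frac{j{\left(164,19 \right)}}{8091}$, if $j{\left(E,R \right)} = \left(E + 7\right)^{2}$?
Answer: $\frac{26458379}{16734885} \approx 1.581$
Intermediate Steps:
$j{\left(E,R \right)} = \left(7 + E\right)^{2}$
$\frac{37844}{-18615} + \frac{j{\left(164,19 \right)}}{8091} = \frac{37844}{-18615} + \frac{\left(7 + 164\right)^{2}}{8091} = 37844 \left(- \frac{1}{18615}\right) + 171^{2} \cdot \frac{1}{8091} = - \frac{37844}{18615} + 29241 \cdot \frac{1}{8091} = - \frac{37844}{18615} + \frac{3249}{899} = \frac{26458379}{16734885}$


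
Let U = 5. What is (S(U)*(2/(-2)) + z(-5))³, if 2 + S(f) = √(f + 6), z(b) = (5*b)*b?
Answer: (127 - √11)³ ≈ 1.8921e+6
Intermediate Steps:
z(b) = 5*b²
S(f) = -2 + √(6 + f) (S(f) = -2 + √(f + 6) = -2 + √(6 + f))
(S(U)*(2/(-2)) + z(-5))³ = ((-2 + √(6 + 5))*(2/(-2)) + 5*(-5)²)³ = ((-2 + √11)*(2*(-½)) + 5*25)³ = ((-2 + √11)*(-1) + 125)³ = ((2 - √11) + 125)³ = (127 - √11)³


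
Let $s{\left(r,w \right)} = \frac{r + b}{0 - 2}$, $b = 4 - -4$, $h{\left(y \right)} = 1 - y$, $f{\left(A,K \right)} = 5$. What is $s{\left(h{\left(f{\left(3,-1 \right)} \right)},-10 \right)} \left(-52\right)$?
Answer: $104$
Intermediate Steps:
$b = 8$ ($b = 4 + 4 = 8$)
$s{\left(r,w \right)} = -4 - \frac{r}{2}$ ($s{\left(r,w \right)} = \frac{r + 8}{0 - 2} = \frac{8 + r}{-2} = \left(8 + r\right) \left(- \frac{1}{2}\right) = -4 - \frac{r}{2}$)
$s{\left(h{\left(f{\left(3,-1 \right)} \right)},-10 \right)} \left(-52\right) = \left(-4 - \frac{1 - 5}{2}\right) \left(-52\right) = \left(-4 - -2\right) \left(-52\right) = \left(-4 + 2\right) \left(-52\right) = \left(-2\right) \left(-52\right) = 104$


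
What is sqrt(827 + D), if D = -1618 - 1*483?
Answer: 7*I*sqrt(26) ≈ 35.693*I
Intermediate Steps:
D = -2101 (D = -1618 - 483 = -2101)
sqrt(827 + D) = sqrt(827 - 2101) = sqrt(-1274) = 7*I*sqrt(26)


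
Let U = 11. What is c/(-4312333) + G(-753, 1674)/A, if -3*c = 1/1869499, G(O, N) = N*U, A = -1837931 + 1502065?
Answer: -222677801526895774/4061578282159703433 ≈ -0.054825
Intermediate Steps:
A = -335866
G(O, N) = 11*N (G(O, N) = N*11 = 11*N)
c = -1/5608497 (c = -⅓/1869499 = -⅓*1/1869499 = -1/5608497 ≈ -1.7830e-7)
c/(-4312333) + G(-753, 1674)/A = -1/5608497/(-4312333) + (11*1674)/(-335866) = -1/5608497*(-1/4312333) + 18414*(-1/335866) = 1/24185706693501 - 9207/167933 = -222677801526895774/4061578282159703433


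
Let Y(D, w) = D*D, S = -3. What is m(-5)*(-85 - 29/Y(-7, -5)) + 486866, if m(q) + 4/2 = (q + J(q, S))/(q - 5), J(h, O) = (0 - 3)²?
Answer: 119332498/245 ≈ 4.8707e+5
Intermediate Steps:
Y(D, w) = D²
J(h, O) = 9 (J(h, O) = (-3)² = 9)
m(q) = -2 + (9 + q)/(-5 + q) (m(q) = -2 + (q + 9)/(q - 5) = -2 + (9 + q)/(-5 + q))
m(-5)*(-85 - 29/Y(-7, -5)) + 486866 = ((19 - 1*(-5))/(-5 - 5))*(-85 - 29/((-7)²)) + 486866 = ((19 + 5)/(-10))*(-85 - 29/49) + 486866 = (-⅒*24)*(-85 - 29*1/49) + 486866 = -12*(-85 - 29/49)/5 + 486866 = -12/5*(-4194/49) + 486866 = 50328/245 + 486866 = 119332498/245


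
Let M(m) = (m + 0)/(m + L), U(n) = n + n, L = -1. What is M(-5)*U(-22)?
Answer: -110/3 ≈ -36.667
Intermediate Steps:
U(n) = 2*n
M(m) = m/(-1 + m) (M(m) = (m + 0)/(m - 1) = m/(-1 + m))
M(-5)*U(-22) = (-5/(-1 - 5))*(2*(-22)) = -5/(-6)*(-44) = -5*(-1/6)*(-44) = (5/6)*(-44) = -110/3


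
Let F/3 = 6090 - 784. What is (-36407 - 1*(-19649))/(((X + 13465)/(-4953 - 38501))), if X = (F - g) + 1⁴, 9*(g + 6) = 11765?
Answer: 6553819188/252745 ≈ 25931.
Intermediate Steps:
F = 15918 (F = 3*(6090 - 784) = 3*5306 = 15918)
g = 11711/9 (g = -6 + (⅑)*11765 = -6 + 11765/9 = 11711/9 ≈ 1301.2)
X = 131560/9 (X = (15918 - 1*11711/9) + 1⁴ = (15918 - 11711/9) + 1 = 131551/9 + 1 = 131560/9 ≈ 14618.)
(-36407 - 1*(-19649))/(((X + 13465)/(-4953 - 38501))) = (-36407 - 1*(-19649))/(((131560/9 + 13465)/(-4953 - 38501))) = (-36407 + 19649)/(((252745/9)/(-43454))) = -16758/((252745/9)*(-1/43454)) = -16758/(-252745/391086) = -16758*(-391086/252745) = 6553819188/252745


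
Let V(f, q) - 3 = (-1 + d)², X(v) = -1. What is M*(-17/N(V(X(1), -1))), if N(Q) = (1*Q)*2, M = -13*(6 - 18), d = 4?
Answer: -221/2 ≈ -110.50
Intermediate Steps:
M = 156 (M = -13*(-12) = 156)
V(f, q) = 12 (V(f, q) = 3 + (-1 + 4)² = 3 + 3² = 3 + 9 = 12)
N(Q) = 2*Q (N(Q) = Q*2 = 2*Q)
M*(-17/N(V(X(1), -1))) = 156*(-17/(2*12)) = 156*(-17/24) = -221/2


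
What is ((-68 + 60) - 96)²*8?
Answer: 86528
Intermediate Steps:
((-68 + 60) - 96)²*8 = (-8 - 96)²*8 = (-104)²*8 = 10816*8 = 86528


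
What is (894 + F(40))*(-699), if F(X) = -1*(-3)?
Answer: -627003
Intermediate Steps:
F(X) = 3
(894 + F(40))*(-699) = (894 + 3)*(-699) = 897*(-699) = -627003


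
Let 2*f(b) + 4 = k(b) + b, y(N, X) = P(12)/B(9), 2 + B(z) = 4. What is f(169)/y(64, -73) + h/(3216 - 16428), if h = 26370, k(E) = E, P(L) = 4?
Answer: 29912/367 ≈ 81.504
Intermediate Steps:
B(z) = 2 (B(z) = -2 + 4 = 2)
y(N, X) = 2 (y(N, X) = 4/2 = 4*(1/2) = 2)
f(b) = -2 + b (f(b) = -2 + (b + b)/2 = -2 + (2*b)/2 = -2 + b)
f(169)/y(64, -73) + h/(3216 - 16428) = (-2 + 169)/2 + 26370/(3216 - 16428) = 167*(1/2) + 26370/(-13212) = 167/2 + 26370*(-1/13212) = 167/2 - 1465/734 = 29912/367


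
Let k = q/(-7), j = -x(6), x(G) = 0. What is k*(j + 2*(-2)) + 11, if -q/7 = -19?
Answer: 87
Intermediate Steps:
q = 133 (q = -7*(-19) = 133)
j = 0 (j = -1*0 = 0)
k = -19 (k = 133/(-7) = 133*(-⅐) = -19)
k*(j + 2*(-2)) + 11 = -19*(0 + 2*(-2)) + 11 = -19*(0 - 4) + 11 = -19*(-4) + 11 = 76 + 11 = 87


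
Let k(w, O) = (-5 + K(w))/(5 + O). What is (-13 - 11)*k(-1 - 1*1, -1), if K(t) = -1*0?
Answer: 30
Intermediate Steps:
K(t) = 0
k(w, O) = -5/(5 + O) (k(w, O) = (-5 + 0)/(5 + O) = -5/(5 + O))
(-13 - 11)*k(-1 - 1*1, -1) = (-13 - 11)*(-5/(5 - 1)) = -(-120)/4 = -24*(-5/4) = 30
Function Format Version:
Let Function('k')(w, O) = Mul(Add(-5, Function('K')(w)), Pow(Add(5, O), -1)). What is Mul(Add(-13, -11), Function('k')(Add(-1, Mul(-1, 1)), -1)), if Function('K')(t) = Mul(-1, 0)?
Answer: 30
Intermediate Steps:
Function('K')(t) = 0
Function('k')(w, O) = Mul(-5, Pow(Add(5, O), -1)) (Function('k')(w, O) = Mul(Add(-5, 0), Pow(Add(5, O), -1)) = Mul(-5, Pow(Add(5, O), -1)))
Mul(Add(-13, -11), Function('k')(Add(-1, Mul(-1, 1)), -1)) = Mul(Add(-13, -11), Mul(-5, Pow(Add(5, -1), -1))) = Mul(-24, Mul(-5, Pow(4, -1))) = Mul(-24, Mul(-5, Rational(1, 4))) = Mul(-24, Rational(-5, 4)) = 30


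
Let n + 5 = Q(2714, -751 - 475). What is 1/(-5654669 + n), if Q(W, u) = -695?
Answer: -1/5655369 ≈ -1.7682e-7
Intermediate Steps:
n = -700 (n = -5 - 695 = -700)
1/(-5654669 + n) = 1/(-5654669 - 700) = 1/(-5655369) = -1/5655369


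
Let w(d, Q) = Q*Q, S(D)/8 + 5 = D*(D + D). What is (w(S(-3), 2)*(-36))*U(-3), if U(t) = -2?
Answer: 288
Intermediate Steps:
S(D) = -40 + 16*D**2 (S(D) = -40 + 8*(D*(D + D)) = -40 + 8*(D*(2*D)) = -40 + 8*(2*D**2) = -40 + 16*D**2)
w(d, Q) = Q**2
(w(S(-3), 2)*(-36))*U(-3) = (2**2*(-36))*(-2) = (4*(-36))*(-2) = -144*(-2) = 288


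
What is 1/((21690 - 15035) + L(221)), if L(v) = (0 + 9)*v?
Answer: 1/8644 ≈ 0.00011569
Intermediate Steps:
L(v) = 9*v
1/((21690 - 15035) + L(221)) = 1/((21690 - 15035) + 9*221) = 1/(6655 + 1989) = 1/8644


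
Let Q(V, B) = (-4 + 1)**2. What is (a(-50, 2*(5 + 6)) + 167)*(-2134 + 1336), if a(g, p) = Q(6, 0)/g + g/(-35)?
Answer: -3356559/25 ≈ -1.3426e+5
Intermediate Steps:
Q(V, B) = 9 (Q(V, B) = (-3)**2 = 9)
a(g, p) = 9/g - g/35 (a(g, p) = 9/g + g/(-35) = 9/g + g*(-1/35) = 9/g - g/35)
(a(-50, 2*(5 + 6)) + 167)*(-2134 + 1336) = ((9/(-50) - 1/35*(-50)) + 167)*(-2134 + 1336) = ((9*(-1/50) + 10/7) + 167)*(-798) = ((-9/50 + 10/7) + 167)*(-798) = (437/350 + 167)*(-798) = (58887/350)*(-798) = -3356559/25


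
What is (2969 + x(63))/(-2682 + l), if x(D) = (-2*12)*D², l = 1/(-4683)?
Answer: 33244617/966139 ≈ 34.410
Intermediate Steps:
l = -1/4683 ≈ -0.00021354
x(D) = -24*D²
(2969 + x(63))/(-2682 + l) = (2969 - 24*63²)/(-2682 - 1/4683) = (2969 - 24*3969)/(-12559807/4683) = (2969 - 95256)*(-4683/12559807) = -92287*(-4683/12559807) = 33244617/966139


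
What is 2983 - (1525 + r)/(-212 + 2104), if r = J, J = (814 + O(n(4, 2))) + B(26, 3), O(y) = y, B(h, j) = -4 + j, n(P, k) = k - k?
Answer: 2820749/946 ≈ 2981.8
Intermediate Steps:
n(P, k) = 0
J = 813 (J = (814 + 0) + (-4 + 3) = 814 - 1 = 813)
r = 813
2983 - (1525 + r)/(-212 + 2104) = 2983 - (1525 + 813)/(-212 + 2104) = 2983 - 2338/1892 = 2983 - 1*1169/946 = 2983 - 1169/946 = 2820749/946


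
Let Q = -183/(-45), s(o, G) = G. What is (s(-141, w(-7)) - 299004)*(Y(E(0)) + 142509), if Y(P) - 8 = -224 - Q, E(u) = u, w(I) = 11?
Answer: -638150925662/15 ≈ -4.2543e+10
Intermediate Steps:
Q = 61/15 (Q = -183*(-1/45) = 61/15 ≈ 4.0667)
Y(P) = -3301/15 (Y(P) = 8 + (-224 - 1*61/15) = 8 + (-224 - 61/15) = 8 - 3421/15 = -3301/15)
(s(-141, w(-7)) - 299004)*(Y(E(0)) + 142509) = (11 - 299004)*(-3301/15 + 142509) = -298993*2134334/15 = -638150925662/15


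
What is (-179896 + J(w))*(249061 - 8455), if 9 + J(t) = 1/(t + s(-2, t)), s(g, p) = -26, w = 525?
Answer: -21599824751964/499 ≈ -4.3286e+10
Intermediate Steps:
J(t) = -9 + 1/(-26 + t) (J(t) = -9 + 1/(t - 26) = -9 + 1/(-26 + t))
(-179896 + J(w))*(249061 - 8455) = (-179896 + (235 - 9*525)/(-26 + 525))*(249061 - 8455) = (-179896 + (235 - 4725)/499)*240606 = (-179896 + (1/499)*(-4490))*240606 = (-179896 - 4490/499)*240606 = -89772594/499*240606 = -21599824751964/499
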